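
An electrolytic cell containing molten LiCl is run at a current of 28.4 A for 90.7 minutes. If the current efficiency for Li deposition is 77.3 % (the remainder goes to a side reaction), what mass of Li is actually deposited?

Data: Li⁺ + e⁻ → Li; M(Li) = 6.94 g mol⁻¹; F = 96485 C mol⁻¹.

8.59 g

Q = I·t = 28.40 × 5442.0 = 154600 C.
n(e⁻) = 154600/96485 = 1.602 mol; theoretically n(Li) = 1.602/1 = 1.602 mol, m_theo = 11.12 g.
At 77.3 % efficiency, m_actual = 0.773 × 11.12 = 8.59 g.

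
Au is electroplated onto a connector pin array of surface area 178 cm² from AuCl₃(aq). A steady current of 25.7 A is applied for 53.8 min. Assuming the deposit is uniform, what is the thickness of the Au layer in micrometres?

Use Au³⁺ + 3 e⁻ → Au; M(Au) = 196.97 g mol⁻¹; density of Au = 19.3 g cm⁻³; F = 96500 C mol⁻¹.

Q = I·t = 25.70 × 3228.0 = 82960 C; n(e⁻) = 0.8597 mol.
n(Au) = n(e⁻)/3 = 0.2866 mol, so m = 0.2866 × 196.97 = 56.44 g.
Volume = m/ρ = 56.44 / 19.3 = 2.925 cm³.
Thickness = V/A = 2.925 / 178 = 0.0164 cm = 164 μm.

164 μm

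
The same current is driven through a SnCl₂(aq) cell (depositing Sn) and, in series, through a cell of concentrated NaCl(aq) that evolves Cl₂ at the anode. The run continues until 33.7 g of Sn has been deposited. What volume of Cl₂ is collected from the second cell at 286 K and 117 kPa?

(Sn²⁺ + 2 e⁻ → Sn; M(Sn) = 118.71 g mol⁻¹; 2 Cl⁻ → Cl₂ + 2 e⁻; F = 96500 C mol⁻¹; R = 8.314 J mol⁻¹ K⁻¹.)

n(Sn) = 33.7 / 118.71 = 0.2839 mol, so n(e⁻) = 2 × 0.2839 = 0.5678 mol.
The cells are in series, so the same 0.5678 mol of electrons passes through the second cell.
2 Cl⁻ → Cl₂ + 2 e⁻ — 2 mol e⁻ per mol Cl₂, so n(Cl₂) = 0.5678/2 = 0.2839 mol.
V = nRT/P = (0.2839 × 8.314 × 286) / (117 × 10³) = 0.00577 m³ = 5.77 L.

5.77 L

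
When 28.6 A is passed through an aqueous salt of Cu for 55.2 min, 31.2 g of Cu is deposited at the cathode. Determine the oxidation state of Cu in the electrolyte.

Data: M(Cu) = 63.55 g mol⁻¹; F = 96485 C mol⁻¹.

Q = I·t = 28.60 A × 3312.0 s = 94720 C, so n(e⁻) = 94720/96485 = 0.9817 mol.
n(Cu) deposited = 31.2 / 63.55 = 0.4910 mol.
Electrons per atom = n(e⁻)/n(Cu) = 0.9817 / 0.4910 = 2.00 ≈ 2, so the ion is Cu²⁺.

+2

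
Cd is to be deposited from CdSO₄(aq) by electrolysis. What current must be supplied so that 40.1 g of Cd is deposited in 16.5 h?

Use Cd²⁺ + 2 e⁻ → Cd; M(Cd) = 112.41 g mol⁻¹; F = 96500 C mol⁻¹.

1.16 A

n(Cd) = 40.1 / 112.41 = 0.3567 mol.
n(e⁻) = 2 × 0.3567 = 0.7135 mol.
Q = n(e⁻)·F = 0.7135 × 96500 = 68850 C.
I = Q/t = 68850 / 59400 s = 1.16 A.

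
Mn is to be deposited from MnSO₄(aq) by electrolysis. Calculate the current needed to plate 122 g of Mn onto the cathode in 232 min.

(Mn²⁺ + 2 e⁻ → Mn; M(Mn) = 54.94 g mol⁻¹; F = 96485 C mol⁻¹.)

30.8 A

n(Mn) = 122 / 54.94 = 2.221 mol.
n(e⁻) = 2 × 2.221 = 4.441 mol.
Q = n(e⁻)·F = 4.441 × 96485 = 428500 C.
I = Q/t = 428500 / 13920 s = 30.8 A.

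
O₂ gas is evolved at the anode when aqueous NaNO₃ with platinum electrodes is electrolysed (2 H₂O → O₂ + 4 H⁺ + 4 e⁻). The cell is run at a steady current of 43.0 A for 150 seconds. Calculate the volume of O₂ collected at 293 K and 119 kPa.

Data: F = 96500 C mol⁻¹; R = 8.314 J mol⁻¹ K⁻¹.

0.342 L

Q = I·t = 43.00 A × 150.00 s = 6450 C.
n(e⁻) = Q/F = 6450 / 96500 = 0.06684 mol.
4 electrons are transferred per O₂ molecule, so n(O₂) = 0.06684 / 4 = 0.01671 mol.
V = nRT/P = (0.01671 × 8.314 × 293) / (119 × 10³ Pa) = 3.42 × 10⁻⁴ m³ = 0.342 L.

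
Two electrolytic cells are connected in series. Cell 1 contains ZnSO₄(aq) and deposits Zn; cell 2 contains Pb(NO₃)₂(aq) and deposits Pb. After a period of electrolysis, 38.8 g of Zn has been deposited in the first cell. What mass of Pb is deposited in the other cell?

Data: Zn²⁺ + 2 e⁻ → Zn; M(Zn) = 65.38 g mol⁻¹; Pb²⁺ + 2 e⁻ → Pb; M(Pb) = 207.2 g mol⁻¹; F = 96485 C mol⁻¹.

123 g

n(Zn) = 38.8 / 65.38 = 0.5935 mol.
Since Zn²⁺ + 2 e⁻ → Zn, n(e⁻) passed = 2 × 0.5935 = 1.187 mol.
Cells in series carry the same charge, so the same 1.187 mol of electrons passes through cell 2.
Pb²⁺ + 2 e⁻ → Pb, so n(Pb) = 1.187 / 2 = 0.5935 mol.
m(Pb) = 0.5935 × 207.2 = 123 g.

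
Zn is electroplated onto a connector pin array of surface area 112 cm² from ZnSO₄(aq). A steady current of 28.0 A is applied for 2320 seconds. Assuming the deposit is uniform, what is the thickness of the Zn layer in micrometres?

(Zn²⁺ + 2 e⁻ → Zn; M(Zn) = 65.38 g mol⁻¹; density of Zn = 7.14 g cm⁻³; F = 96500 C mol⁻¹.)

Q = I·t = 28.00 × 2320.0 = 64960 C; n(e⁻) = 0.6732 mol.
n(Zn) = n(e⁻)/2 = 0.3366 mol, so m = 0.3366 × 65.38 = 22.01 g.
Volume = m/ρ = 22.01 / 7.14 = 3.082 cm³.
Thickness = V/A = 3.082 / 112 = 0.0275 cm = 275 μm.

275 μm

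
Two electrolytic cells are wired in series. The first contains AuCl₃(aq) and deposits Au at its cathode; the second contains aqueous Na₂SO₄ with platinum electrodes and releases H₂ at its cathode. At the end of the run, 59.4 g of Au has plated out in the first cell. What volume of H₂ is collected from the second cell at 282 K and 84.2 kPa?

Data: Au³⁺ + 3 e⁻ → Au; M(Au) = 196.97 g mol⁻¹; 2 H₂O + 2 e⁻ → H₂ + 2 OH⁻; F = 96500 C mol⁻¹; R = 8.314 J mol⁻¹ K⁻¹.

12.6 L

n(Au) = 59.4 / 196.97 = 0.3016 mol, so n(e⁻) = 3 × 0.3016 = 0.9047 mol.
The cells are in series, so the same 0.9047 mol of electrons passes through the second cell.
2 H₂O + 2 e⁻ → H₂ + 2 OH⁻ — 2 mol e⁻ per mol H₂, so n(H₂) = 0.9047/2 = 0.4524 mol.
V = nRT/P = (0.4524 × 8.314 × 282) / (84.2 × 10³) = 0.0126 m³ = 12.6 L.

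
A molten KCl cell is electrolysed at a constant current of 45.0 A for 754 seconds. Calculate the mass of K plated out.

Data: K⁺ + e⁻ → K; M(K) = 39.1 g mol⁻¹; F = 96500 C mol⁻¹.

13.7 g

Q = I·t = 45.00 A × 754.00 s = 33930 C.
n(e⁻) = Q/F = 33930 / 96500 = 0.3516 mol.
K⁺ + e⁻ → K, so n(K) = n(e⁻)/1 = 0.3516 mol.
m = n·M = 0.3516 × 39.1 = 13.7 g.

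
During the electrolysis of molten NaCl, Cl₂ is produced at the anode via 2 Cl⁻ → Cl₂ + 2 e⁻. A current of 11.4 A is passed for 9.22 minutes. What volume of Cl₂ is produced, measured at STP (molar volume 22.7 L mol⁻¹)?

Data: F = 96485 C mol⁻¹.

Q = I·t = 11.40 A × 553.20 s = 6306 C.
n(e⁻) = Q/F = 6306 / 96485 = 0.06536 mol.
2 electrons are transferred per Cl₂ molecule, so n(Cl₂) = 0.06536 / 2 = 0.03268 mol.
V = n × V_m = 0.03268 × 22.7 = 0.742 L.

0.742 L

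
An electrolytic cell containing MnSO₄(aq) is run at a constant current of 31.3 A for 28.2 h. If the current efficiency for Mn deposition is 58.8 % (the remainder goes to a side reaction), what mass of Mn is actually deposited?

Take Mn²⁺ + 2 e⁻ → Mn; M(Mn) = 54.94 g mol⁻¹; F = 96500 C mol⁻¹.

532 g

Q = I·t = 31.30 × 101520 = 3178000 C.
n(e⁻) = 3178000/96500 = 32.93 mol; theoretically n(Mn) = 32.93/2 = 16.46 mol, m_theo = 904.5 g.
At 58.8 % efficiency, m_actual = 0.588 × 904.5 = 532 g.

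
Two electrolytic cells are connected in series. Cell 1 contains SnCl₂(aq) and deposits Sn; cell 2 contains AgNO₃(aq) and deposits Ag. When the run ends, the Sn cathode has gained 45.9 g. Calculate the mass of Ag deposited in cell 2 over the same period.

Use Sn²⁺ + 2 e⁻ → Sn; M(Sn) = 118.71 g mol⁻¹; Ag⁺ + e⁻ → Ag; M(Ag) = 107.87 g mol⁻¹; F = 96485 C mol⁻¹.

83.4 g

n(Sn) = 45.9 / 118.71 = 0.3867 mol.
Since Sn²⁺ + 2 e⁻ → Sn, n(e⁻) passed = 2 × 0.3867 = 0.7733 mol.
Cells in series carry the same charge, so the same 0.7733 mol of electrons passes through cell 2.
Ag⁺ + e⁻ → Ag, so n(Ag) = 0.7733 / 1 = 0.7733 mol.
m(Ag) = 0.7733 × 107.87 = 83.4 g.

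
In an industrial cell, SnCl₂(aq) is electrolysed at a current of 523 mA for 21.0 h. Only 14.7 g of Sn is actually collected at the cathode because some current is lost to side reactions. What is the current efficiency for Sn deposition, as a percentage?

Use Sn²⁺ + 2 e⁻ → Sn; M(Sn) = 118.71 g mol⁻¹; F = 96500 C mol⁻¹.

60.4 %

Q = I·t = 0.5230 × 75600 = 39540 C; n(e⁻) = 39540/96500 = 0.4097 mol.
Theoretical n(Sn) = n(e⁻)/2 = 0.2049 mol, i.e. m_theo = 0.2049 × 118.71 = 24.32 g.
Efficiency = m_actual / m_theo = 14.7 / 24.32 = 60.4 %.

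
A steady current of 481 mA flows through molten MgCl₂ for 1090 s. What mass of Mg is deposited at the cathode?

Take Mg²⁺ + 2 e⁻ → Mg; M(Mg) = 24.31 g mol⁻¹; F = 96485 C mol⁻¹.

0.0660 g

Q = I·t = 0.4810 A × 1090.0 s = 524.3 C.
n(e⁻) = Q/F = 524.3 / 96485 = 0.005434 mol.
Mg²⁺ + 2 e⁻ → Mg, so n(Mg) = n(e⁻)/2 = 0.002717 mol.
m = n·M = 0.002717 × 24.31 = 0.0660 g.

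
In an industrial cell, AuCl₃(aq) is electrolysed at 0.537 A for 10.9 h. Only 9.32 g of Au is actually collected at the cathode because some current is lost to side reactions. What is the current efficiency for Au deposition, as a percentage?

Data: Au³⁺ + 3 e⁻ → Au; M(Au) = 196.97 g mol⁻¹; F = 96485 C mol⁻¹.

Q = I·t = 0.5370 × 39240 = 21070 C; n(e⁻) = 21070/96485 = 0.2184 mol.
Theoretical n(Au) = n(e⁻)/3 = 0.07280 mol, i.e. m_theo = 0.07280 × 196.97 = 14.34 g.
Efficiency = m_actual / m_theo = 9.32 / 14.34 = 65.0 %.

65.0 %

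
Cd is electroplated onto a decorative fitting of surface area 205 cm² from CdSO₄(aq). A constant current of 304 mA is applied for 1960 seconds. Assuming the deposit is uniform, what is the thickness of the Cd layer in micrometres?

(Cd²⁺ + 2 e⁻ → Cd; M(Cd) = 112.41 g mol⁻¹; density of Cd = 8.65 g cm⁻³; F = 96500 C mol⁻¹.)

Q = I·t = 0.3040 × 1960.0 = 595.8 C; n(e⁻) = 0.006175 mol.
n(Cd) = n(e⁻)/2 = 0.003087 mol, so m = 0.003087 × 112.41 = 0.3470 g.
Volume = m/ρ = 0.3470 / 8.65 = 0.04012 cm³.
Thickness = V/A = 0.04012 / 205 = 1.96 × 10⁻⁴ cm = 1.96 μm.

1.96 μm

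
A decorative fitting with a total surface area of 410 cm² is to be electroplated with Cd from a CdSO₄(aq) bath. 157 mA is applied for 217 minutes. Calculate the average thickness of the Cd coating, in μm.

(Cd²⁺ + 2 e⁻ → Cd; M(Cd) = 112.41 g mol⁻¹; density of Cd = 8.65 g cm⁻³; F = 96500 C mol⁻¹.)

Q = I·t = 0.1570 × 13020 = 2044 C; n(e⁻) = 0.02118 mol.
n(Cd) = n(e⁻)/2 = 0.01059 mol, so m = 0.01059 × 112.41 = 1.191 g.
Volume = m/ρ = 1.191 / 8.65 = 0.1376 cm³.
Thickness = V/A = 0.1376 / 410 = 3.36 × 10⁻⁴ cm = 3.36 μm.

3.36 μm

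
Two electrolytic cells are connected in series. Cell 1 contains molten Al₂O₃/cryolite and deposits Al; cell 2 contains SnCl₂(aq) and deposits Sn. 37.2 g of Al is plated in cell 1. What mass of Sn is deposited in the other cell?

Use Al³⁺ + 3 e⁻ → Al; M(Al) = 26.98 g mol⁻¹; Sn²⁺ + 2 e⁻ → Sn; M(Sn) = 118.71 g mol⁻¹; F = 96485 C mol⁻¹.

246 g

n(Al) = 37.2 / 26.98 = 1.379 mol.
Since Al³⁺ + 3 e⁻ → Al, n(e⁻) passed = 3 × 1.379 = 4.136 mol.
Cells in series carry the same charge, so the same 4.136 mol of electrons passes through cell 2.
Sn²⁺ + 2 e⁻ → Sn, so n(Sn) = 4.136 / 2 = 2.068 mol.
m(Sn) = 2.068 × 118.71 = 246 g.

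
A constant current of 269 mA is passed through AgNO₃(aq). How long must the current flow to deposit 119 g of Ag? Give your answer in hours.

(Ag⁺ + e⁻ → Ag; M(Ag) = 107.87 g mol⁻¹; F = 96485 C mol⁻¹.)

110 h

n(Ag) = m/M = 119 / 107.87 = 1.103 mol.
Each Ag atom requires 1 electron, so n(e⁻) = 1 × 1.103 = 1.103 mol.
Q = n(e⁻)·F = 1.103 × 96485 = 106400 C.
t = Q/I = 106400 / 0.2690 A = 395700 s = 110 h.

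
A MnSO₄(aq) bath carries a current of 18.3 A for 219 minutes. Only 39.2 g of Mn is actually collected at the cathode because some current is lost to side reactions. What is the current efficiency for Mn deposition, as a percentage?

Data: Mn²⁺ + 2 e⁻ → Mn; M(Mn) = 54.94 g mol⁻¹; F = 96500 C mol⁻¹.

57.3 %

Q = I·t = 18.30 × 13140 = 240500 C; n(e⁻) = 240500/96500 = 2.492 mol.
Theoretical n(Mn) = n(e⁻)/2 = 1.246 mol, i.e. m_theo = 1.246 × 54.94 = 68.45 g.
Efficiency = m_actual / m_theo = 39.2 / 68.45 = 57.3 %.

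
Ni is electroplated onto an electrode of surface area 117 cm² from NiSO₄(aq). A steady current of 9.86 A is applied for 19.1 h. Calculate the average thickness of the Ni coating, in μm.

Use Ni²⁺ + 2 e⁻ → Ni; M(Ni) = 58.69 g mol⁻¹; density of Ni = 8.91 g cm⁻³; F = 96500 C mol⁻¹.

1980 μm

Q = I·t = 9.860 × 68760 = 678000 C; n(e⁻) = 7.026 mol.
n(Ni) = n(e⁻)/2 = 3.513 mol, so m = 3.513 × 58.69 = 206.2 g.
Volume = m/ρ = 206.2 / 8.91 = 23.14 cm³.
Thickness = V/A = 23.14 / 117 = 0.198 cm = 1980 μm.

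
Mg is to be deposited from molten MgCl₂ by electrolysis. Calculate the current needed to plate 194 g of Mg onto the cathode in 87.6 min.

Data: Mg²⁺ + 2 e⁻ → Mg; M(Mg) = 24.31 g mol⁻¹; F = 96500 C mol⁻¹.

n(Mg) = 194 / 24.31 = 7.980 mol.
n(e⁻) = 2 × 7.980 = 15.96 mol.
Q = n(e⁻)·F = 15.96 × 96500 = 1540000 C.
I = Q/t = 1540000 / 5256.0 s = 293 A.

293 A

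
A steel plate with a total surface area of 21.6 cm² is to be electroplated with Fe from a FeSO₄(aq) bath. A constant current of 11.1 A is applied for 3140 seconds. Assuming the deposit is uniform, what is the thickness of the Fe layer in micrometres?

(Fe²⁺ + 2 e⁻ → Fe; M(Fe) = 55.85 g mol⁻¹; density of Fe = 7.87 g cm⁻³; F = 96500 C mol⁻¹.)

Q = I·t = 11.10 × 3140.0 = 34850 C; n(e⁻) = 0.3612 mol.
n(Fe) = n(e⁻)/2 = 0.1806 mol, so m = 0.1806 × 55.85 = 10.09 g.
Volume = m/ρ = 10.09 / 7.87 = 1.282 cm³.
Thickness = V/A = 1.282 / 21.6 = 0.0593 cm = 593 μm.

593 μm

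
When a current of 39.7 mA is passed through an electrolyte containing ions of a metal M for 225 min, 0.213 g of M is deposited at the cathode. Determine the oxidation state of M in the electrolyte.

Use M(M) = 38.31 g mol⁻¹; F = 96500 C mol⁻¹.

+1

Q = I·t = 0.03970 A × 13500 s = 536.0 C, so n(e⁻) = 536.0/96500 = 0.005554 mol.
n(M) deposited = 0.213 / 38.31 = 0.005560 mol.
Electrons per atom = n(e⁻)/n(M) = 0.005554 / 0.005560 = 0.999 ≈ 1, so the ion is M⁺.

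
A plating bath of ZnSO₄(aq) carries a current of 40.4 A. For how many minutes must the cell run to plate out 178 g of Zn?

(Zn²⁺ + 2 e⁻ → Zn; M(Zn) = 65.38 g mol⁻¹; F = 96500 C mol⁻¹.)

n(Zn) = m/M = 178 / 65.38 = 2.723 mol.
Each Zn atom requires 2 electrons, so n(e⁻) = 2 × 2.723 = 5.445 mol.
Q = n(e⁻)·F = 5.445 × 96500 = 525500 C.
t = Q/I = 525500 / 40.40 A = 13010 s = 217 min.

217 min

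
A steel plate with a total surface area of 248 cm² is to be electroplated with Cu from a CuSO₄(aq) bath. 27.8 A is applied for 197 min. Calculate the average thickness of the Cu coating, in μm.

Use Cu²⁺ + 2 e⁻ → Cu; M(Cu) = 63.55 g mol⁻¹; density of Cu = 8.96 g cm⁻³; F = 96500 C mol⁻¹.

487 μm

Q = I·t = 27.80 × 11820 = 328600 C; n(e⁻) = 3.405 mol.
n(Cu) = n(e⁻)/2 = 1.703 mol, so m = 1.703 × 63.55 = 108.2 g.
Volume = m/ρ = 108.2 / 8.96 = 12.08 cm³.
Thickness = V/A = 12.08 / 248 = 0.0487 cm = 487 μm.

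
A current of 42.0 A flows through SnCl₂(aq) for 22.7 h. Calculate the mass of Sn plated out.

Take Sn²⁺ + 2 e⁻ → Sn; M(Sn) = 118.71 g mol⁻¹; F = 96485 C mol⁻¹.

2110 g

Q = I·t = 42.00 A × 81720 s = 3432000 C.
n(e⁻) = Q/F = 3432000 / 96485 = 35.57 mol.
Sn²⁺ + 2 e⁻ → Sn, so n(Sn) = n(e⁻)/2 = 17.79 mol.
m = n·M = 17.79 × 118.71 = 2110 g.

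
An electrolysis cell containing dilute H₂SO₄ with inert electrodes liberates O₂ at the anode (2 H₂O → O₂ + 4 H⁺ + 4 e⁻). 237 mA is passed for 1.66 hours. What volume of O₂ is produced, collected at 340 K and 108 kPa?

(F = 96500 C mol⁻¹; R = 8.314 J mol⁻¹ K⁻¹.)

Q = I·t = 0.2370 A × 5976.0 s = 1416 C.
n(e⁻) = Q/F = 1416 / 96500 = 0.01468 mol.
4 electrons are transferred per O₂ molecule, so n(O₂) = 0.01468 / 4 = 0.003669 mol.
V = nRT/P = (0.003669 × 8.314 × 340) / (108 × 10³ Pa) = 9.60 × 10⁻⁵ m³ = 0.0960 L.

0.0960 L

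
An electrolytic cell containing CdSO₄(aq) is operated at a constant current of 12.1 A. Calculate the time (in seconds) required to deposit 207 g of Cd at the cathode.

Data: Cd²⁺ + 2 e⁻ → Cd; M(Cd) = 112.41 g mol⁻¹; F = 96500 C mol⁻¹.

29400 s

n(Cd) = m/M = 207 / 112.41 = 1.841 mol.
Each Cd atom requires 2 electrons, so n(e⁻) = 2 × 1.841 = 3.683 mol.
Q = n(e⁻)·F = 3.683 × 96500 = 355400 C.
t = Q/I = 355400 / 12.10 A = 29370 s.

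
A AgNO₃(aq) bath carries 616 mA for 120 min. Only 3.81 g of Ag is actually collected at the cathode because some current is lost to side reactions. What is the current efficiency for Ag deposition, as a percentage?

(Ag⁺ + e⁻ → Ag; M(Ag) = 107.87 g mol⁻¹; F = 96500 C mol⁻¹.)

76.8 %

Q = I·t = 0.6160 × 7200.0 = 4435 C; n(e⁻) = 4435/96500 = 0.04596 mol.
Theoretical n(Ag) = n(e⁻)/1 = 0.04596 mol, i.e. m_theo = 0.04596 × 107.87 = 4.958 g.
Efficiency = m_actual / m_theo = 3.81 / 4.958 = 76.8 %.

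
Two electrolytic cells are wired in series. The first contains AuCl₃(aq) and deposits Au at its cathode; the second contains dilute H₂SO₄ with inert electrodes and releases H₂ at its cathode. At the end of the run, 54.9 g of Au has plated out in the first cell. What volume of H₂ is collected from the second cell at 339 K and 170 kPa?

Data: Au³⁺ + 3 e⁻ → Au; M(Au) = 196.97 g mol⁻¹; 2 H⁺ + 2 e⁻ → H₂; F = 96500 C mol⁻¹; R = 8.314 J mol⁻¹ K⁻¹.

n(Au) = 54.9 / 196.97 = 0.2787 mol, so n(e⁻) = 3 × 0.2787 = 0.8362 mol.
The cells are in series, so the same 0.8362 mol of electrons passes through the second cell.
2 H⁺ + 2 e⁻ → H₂ — 2 mol e⁻ per mol H₂, so n(H₂) = 0.8362/2 = 0.4181 mol.
V = nRT/P = (0.4181 × 8.314 × 339) / (170 × 10³) = 0.00693 m³ = 6.93 L.

6.93 L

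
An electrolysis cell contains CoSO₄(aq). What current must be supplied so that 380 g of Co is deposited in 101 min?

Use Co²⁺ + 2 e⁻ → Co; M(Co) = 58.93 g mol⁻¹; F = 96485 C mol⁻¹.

205 A

n(Co) = 380 / 58.93 = 6.448 mol.
n(e⁻) = 2 × 6.448 = 12.90 mol.
Q = n(e⁻)·F = 12.90 × 96485 = 1244000 C.
I = Q/t = 1244000 / 6060.0 s = 205 A.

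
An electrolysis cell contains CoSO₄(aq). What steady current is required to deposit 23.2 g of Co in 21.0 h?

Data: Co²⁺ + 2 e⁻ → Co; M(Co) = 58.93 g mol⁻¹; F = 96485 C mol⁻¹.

1.00 A

n(Co) = 23.2 / 58.93 = 0.3937 mol.
n(e⁻) = 2 × 0.3937 = 0.7874 mol.
Q = n(e⁻)·F = 0.7874 × 96485 = 75970 C.
I = Q/t = 75970 / 75600 s = 1.00 A.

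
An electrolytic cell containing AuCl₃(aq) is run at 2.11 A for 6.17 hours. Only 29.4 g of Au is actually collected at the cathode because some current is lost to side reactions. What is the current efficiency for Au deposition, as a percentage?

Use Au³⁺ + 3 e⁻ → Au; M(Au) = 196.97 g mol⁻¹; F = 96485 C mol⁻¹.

92.2 %

Q = I·t = 2.110 × 22212 = 46870 C; n(e⁻) = 46870/96485 = 0.4857 mol.
Theoretical n(Au) = n(e⁻)/3 = 0.1619 mol, i.e. m_theo = 0.1619 × 196.97 = 31.89 g.
Efficiency = m_actual / m_theo = 29.4 / 31.89 = 92.2 %.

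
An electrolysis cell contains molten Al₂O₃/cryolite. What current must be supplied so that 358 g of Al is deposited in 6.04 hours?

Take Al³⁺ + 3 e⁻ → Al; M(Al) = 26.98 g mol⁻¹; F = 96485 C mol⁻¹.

n(Al) = 358 / 26.98 = 13.27 mol.
n(e⁻) = 3 × 13.27 = 39.81 mol.
Q = n(e⁻)·F = 39.81 × 96485 = 3841000 C.
I = Q/t = 3841000 / 21744 s = 177 A.

177 A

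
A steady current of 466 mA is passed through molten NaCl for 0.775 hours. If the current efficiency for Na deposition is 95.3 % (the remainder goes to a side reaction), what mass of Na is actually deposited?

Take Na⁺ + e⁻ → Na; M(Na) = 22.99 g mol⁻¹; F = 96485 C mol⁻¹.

0.295 g

Q = I·t = 0.4660 × 2790.0 = 1300 C.
n(e⁻) = 1300/96485 = 0.01348 mol; theoretically n(Na) = 0.01348/1 = 0.01348 mol, m_theo = 0.3098 g.
At 95.3 % efficiency, m_actual = 0.953 × 0.3098 = 0.295 g.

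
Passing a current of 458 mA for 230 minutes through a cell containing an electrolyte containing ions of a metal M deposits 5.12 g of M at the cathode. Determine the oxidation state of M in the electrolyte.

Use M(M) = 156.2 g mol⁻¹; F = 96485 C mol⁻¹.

+2

Q = I·t = 0.4580 A × 13800 s = 6320 C, so n(e⁻) = 6320/96485 = 0.06551 mol.
n(M) deposited = 5.12 / 156.2 = 0.03278 mol.
Electrons per atom = n(e⁻)/n(M) = 0.06551 / 0.03278 = 2.00 ≈ 2, so the ion is M²⁺.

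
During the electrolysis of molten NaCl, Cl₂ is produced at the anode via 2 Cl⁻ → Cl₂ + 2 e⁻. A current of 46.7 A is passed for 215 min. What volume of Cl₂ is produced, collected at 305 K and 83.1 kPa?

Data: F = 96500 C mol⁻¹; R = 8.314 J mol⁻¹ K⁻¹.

Q = I·t = 46.70 A × 12900 s = 602400 C.
n(e⁻) = Q/F = 602400 / 96500 = 6.243 mol.
2 electrons are transferred per Cl₂ molecule, so n(Cl₂) = 6.243 / 2 = 3.121 mol.
V = nRT/P = (3.121 × 8.314 × 305) / (83.1 × 10³ Pa) = 0.0952 m³ = 95.2 L.

95.2 L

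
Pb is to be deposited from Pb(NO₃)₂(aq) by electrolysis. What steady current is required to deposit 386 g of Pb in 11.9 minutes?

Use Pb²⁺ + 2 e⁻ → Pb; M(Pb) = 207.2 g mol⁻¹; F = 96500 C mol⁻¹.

n(Pb) = 386 / 207.2 = 1.863 mol.
n(e⁻) = 2 × 1.863 = 3.726 mol.
Q = n(e⁻)·F = 3.726 × 96500 = 359500 C.
I = Q/t = 359500 / 714.00 s = 504 A.

504 A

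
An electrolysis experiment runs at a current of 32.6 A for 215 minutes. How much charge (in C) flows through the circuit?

Q = I·t = 32.60 A × 12900 s = 4.21 × 10⁵ C.

4.21 × 10⁵ C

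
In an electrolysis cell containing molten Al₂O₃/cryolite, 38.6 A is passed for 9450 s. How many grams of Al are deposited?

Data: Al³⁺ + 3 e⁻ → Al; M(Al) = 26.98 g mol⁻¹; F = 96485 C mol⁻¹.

34.0 g

Q = I·t = 38.60 A × 9450.0 s = 364800 C.
n(e⁻) = Q/F = 364800 / 96485 = 3.781 mol.
Al³⁺ + 3 e⁻ → Al, so n(Al) = n(e⁻)/3 = 1.260 mol.
m = n·M = 1.260 × 26.98 = 34.0 g.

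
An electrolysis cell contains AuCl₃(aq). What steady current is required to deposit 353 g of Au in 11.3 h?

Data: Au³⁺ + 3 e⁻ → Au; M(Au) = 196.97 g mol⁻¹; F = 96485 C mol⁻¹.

n(Au) = 353 / 196.97 = 1.792 mol.
n(e⁻) = 3 × 1.792 = 5.376 mol.
Q = n(e⁻)·F = 5.376 × 96485 = 518700 C.
I = Q/t = 518700 / 40680 s = 12.8 A.

12.8 A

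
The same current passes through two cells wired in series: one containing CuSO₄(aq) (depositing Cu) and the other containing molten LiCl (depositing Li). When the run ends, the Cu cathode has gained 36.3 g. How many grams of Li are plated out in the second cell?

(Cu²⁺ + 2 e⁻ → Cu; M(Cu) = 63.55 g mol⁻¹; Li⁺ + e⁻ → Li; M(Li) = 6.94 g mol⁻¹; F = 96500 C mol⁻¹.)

n(Cu) = 36.3 / 63.55 = 0.5712 mol.
Since Cu²⁺ + 2 e⁻ → Cu, n(e⁻) passed = 2 × 0.5712 = 1.142 mol.
Cells in series carry the same charge, so the same 1.142 mol of electrons passes through cell 2.
Li⁺ + e⁻ → Li, so n(Li) = 1.142 / 1 = 1.142 mol.
m(Li) = 1.142 × 6.94 = 7.93 g.

7.93 g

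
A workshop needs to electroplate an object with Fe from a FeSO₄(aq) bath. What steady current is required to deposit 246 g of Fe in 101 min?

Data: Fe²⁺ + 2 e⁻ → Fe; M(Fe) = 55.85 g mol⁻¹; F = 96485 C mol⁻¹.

140 A

n(Fe) = 246 / 55.85 = 4.405 mol.
n(e⁻) = 2 × 4.405 = 8.809 mol.
Q = n(e⁻)·F = 8.809 × 96485 = 850000 C.
I = Q/t = 850000 / 6060.0 s = 140 A.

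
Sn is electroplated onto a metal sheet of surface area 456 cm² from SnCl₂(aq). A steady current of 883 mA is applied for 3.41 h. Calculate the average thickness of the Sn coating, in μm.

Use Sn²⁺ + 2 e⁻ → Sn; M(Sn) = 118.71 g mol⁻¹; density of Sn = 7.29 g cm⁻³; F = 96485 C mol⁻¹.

20.1 μm

Q = I·t = 0.8830 × 12276 = 10840 C; n(e⁻) = 0.1123 mol.
n(Sn) = n(e⁻)/2 = 0.05617 mol, so m = 0.05617 × 118.71 = 6.668 g.
Volume = m/ρ = 6.668 / 7.29 = 0.9147 cm³.
Thickness = V/A = 0.9147 / 456 = 0.00201 cm = 20.1 μm.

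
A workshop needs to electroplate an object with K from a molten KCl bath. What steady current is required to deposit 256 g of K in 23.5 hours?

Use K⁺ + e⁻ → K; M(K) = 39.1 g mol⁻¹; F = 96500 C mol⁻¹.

n(K) = 256 / 39.1 = 6.547 mol.
n(e⁻) = 1 × 6.547 = 6.547 mol.
Q = n(e⁻)·F = 6.547 × 96500 = 631800 C.
I = Q/t = 631800 / 84600 s = 7.47 A.

7.47 A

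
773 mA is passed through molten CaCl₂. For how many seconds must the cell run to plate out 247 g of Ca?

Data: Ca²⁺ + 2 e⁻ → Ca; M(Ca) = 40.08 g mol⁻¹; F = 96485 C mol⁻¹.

1.54 × 10⁶ s

n(Ca) = m/M = 247 / 40.08 = 6.163 mol.
Each Ca atom requires 2 electrons, so n(e⁻) = 2 × 6.163 = 12.33 mol.
Q = n(e⁻)·F = 12.33 × 96485 = 1189000 C.
t = Q/I = 1189000 / 0.7730 A = 1538000 s.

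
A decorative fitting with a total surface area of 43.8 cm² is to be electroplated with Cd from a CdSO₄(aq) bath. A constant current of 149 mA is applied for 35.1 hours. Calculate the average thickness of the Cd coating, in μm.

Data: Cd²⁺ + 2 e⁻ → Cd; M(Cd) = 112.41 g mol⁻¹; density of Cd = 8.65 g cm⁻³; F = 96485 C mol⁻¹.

289 μm

Q = I·t = 0.1490 × 126360 = 18830 C; n(e⁻) = 0.1951 mol.
n(Cd) = n(e⁻)/2 = 0.09757 mol, so m = 0.09757 × 112.41 = 10.97 g.
Volume = m/ρ = 10.97 / 8.65 = 1.268 cm³.
Thickness = V/A = 1.268 / 43.8 = 0.0289 cm = 289 μm.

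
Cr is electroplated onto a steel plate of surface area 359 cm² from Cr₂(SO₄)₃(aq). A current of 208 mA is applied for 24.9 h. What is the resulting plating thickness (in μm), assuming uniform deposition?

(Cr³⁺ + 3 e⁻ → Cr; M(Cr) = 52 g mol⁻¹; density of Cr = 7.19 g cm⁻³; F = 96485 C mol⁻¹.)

Q = I·t = 0.2080 × 89640 = 18650 C; n(e⁻) = 0.1932 mol.
n(Cr) = n(e⁻)/3 = 0.06441 mol, so m = 0.06441 × 52 = 3.350 g.
Volume = m/ρ = 3.350 / 7.19 = 0.4659 cm³.
Thickness = V/A = 0.4659 / 359 = 0.00130 cm = 13.0 μm.

13.0 μm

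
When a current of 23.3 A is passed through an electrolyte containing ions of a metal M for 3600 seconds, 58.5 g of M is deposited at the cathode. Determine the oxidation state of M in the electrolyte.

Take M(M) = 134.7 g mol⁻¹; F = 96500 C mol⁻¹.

Q = I·t = 23.30 A × 3600.0 s = 83880 C, so n(e⁻) = 83880/96500 = 0.8692 mol.
n(M) deposited = 58.5 / 134.7 = 0.4343 mol.
Electrons per atom = n(e⁻)/n(M) = 0.8692 / 0.4343 = 2.00 ≈ 2, so the ion is M²⁺.

+2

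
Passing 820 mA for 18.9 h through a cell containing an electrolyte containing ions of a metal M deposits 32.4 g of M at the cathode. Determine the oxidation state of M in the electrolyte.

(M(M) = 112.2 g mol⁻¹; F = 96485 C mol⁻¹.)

+2

Q = I·t = 0.8200 A × 68040 s = 55790 C, so n(e⁻) = 55790/96485 = 0.5783 mol.
n(M) deposited = 32.4 / 112.2 = 0.2888 mol.
Electrons per atom = n(e⁻)/n(M) = 0.5783 / 0.2888 = 2.00 ≈ 2, so the ion is M²⁺.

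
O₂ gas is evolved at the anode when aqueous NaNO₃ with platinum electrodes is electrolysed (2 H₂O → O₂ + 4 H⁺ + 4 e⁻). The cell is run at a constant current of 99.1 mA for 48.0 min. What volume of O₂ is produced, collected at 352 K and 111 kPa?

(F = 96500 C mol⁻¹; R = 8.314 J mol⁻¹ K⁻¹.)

Q = I·t = 0.09910 A × 2880.0 s = 285.4 C.
n(e⁻) = Q/F = 285.4 / 96500 = 0.002958 mol.
4 electrons are transferred per O₂ molecule, so n(O₂) = 0.002958 / 4 = 0.0007394 mol.
V = nRT/P = (0.0007394 × 8.314 × 352) / (111 × 10³ Pa) = 1.95 × 10⁻⁵ m³ = 0.0195 L.

0.0195 L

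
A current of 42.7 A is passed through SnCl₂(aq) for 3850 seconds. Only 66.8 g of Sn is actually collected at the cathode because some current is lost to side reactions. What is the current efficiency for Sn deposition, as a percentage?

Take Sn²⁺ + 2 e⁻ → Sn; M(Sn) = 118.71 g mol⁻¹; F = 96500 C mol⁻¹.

66.1 %

Q = I·t = 42.70 × 3850.0 = 164400 C; n(e⁻) = 164400/96500 = 1.704 mol.
Theoretical n(Sn) = n(e⁻)/2 = 0.8518 mol, i.e. m_theo = 0.8518 × 118.71 = 101.1 g.
Efficiency = m_actual / m_theo = 66.8 / 101.1 = 66.1 %.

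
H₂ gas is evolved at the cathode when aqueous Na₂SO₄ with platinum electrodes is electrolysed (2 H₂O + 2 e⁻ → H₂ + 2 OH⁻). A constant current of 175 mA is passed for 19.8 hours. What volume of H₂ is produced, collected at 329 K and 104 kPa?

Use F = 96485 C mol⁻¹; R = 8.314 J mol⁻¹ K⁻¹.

1.70 L

Q = I·t = 0.1750 A × 71280 s = 12470 C.
n(e⁻) = Q/F = 12470 / 96485 = 0.1293 mol.
2 electrons are transferred per H₂ molecule, so n(H₂) = 0.1293 / 2 = 0.06464 mol.
V = nRT/P = (0.06464 × 8.314 × 329) / (104 × 10³ Pa) = 0.00170 m³ = 1.70 L.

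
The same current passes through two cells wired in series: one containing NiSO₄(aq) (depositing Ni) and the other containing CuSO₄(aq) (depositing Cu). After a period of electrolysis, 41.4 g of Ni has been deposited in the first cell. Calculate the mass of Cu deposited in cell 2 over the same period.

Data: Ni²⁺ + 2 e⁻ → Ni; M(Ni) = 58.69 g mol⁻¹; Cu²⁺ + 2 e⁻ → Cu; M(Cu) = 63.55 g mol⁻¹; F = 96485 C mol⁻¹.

44.8 g

n(Ni) = 41.4 / 58.69 = 0.7054 mol.
Since Ni²⁺ + 2 e⁻ → Ni, n(e⁻) passed = 2 × 0.7054 = 1.411 mol.
Cells in series carry the same charge, so the same 1.411 mol of electrons passes through cell 2.
Cu²⁺ + 2 e⁻ → Cu, so n(Cu) = 1.411 / 2 = 0.7054 mol.
m(Cu) = 0.7054 × 63.55 = 44.8 g.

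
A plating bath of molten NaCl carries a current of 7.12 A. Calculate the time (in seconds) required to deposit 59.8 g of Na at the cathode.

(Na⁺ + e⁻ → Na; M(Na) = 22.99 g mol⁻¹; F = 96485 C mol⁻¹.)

35200 s

n(Na) = m/M = 59.8 / 22.99 = 2.601 mol.
Each Na atom requires 1 electron, so n(e⁻) = 1 × 2.601 = 2.601 mol.
Q = n(e⁻)·F = 2.601 × 96485 = 251000 C.
t = Q/I = 251000 / 7.120 A = 35250 s.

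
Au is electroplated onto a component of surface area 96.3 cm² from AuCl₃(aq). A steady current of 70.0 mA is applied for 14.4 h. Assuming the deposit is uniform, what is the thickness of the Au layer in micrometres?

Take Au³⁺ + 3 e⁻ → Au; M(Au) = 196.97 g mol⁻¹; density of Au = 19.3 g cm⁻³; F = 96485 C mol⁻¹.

13.3 μm

Q = I·t = 0.07000 × 51840 = 3629 C; n(e⁻) = 0.03761 mol.
n(Au) = n(e⁻)/3 = 0.01254 mol, so m = 0.01254 × 196.97 = 2.469 g.
Volume = m/ρ = 2.469 / 19.3 = 0.1279 cm³.
Thickness = V/A = 0.1279 / 96.3 = 0.00133 cm = 13.3 μm.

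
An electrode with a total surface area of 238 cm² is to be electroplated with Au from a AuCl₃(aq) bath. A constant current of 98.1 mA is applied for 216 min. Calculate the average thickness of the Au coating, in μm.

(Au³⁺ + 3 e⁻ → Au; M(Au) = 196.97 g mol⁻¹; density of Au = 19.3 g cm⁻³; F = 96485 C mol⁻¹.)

Q = I·t = 0.09810 × 12960 = 1271 C; n(e⁻) = 0.01318 mol.
n(Au) = n(e⁻)/3 = 0.004392 mol, so m = 0.004392 × 196.97 = 0.8652 g.
Volume = m/ρ = 0.8652 / 19.3 = 0.04483 cm³.
Thickness = V/A = 0.04483 / 238 = 1.88 × 10⁻⁴ cm = 1.88 μm.

1.88 μm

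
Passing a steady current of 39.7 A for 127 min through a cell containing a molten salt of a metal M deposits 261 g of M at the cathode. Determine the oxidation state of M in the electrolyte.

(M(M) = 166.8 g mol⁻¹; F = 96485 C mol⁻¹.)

Q = I·t = 39.70 A × 7620.0 s = 302500 C, so n(e⁻) = 302500/96485 = 3.135 mol.
n(M) deposited = 261 / 166.8 = 1.565 mol.
Electrons per atom = n(e⁻)/n(M) = 3.135 / 1.565 = 2.00 ≈ 2, so the ion is M²⁺.

+2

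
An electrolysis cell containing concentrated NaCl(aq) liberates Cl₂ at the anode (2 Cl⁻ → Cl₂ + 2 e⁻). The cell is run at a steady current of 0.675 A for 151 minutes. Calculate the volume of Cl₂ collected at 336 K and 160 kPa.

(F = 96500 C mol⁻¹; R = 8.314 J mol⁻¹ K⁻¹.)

Q = I·t = 0.6750 A × 9060.0 s = 6116 C.
n(e⁻) = Q/F = 6116 / 96500 = 0.06337 mol.
2 electrons are transferred per Cl₂ molecule, so n(Cl₂) = 0.06337 / 2 = 0.03169 mol.
V = nRT/P = (0.03169 × 8.314 × 336) / (160 × 10³ Pa) = 5.53 × 10⁻⁴ m³ = 0.553 L.

0.553 L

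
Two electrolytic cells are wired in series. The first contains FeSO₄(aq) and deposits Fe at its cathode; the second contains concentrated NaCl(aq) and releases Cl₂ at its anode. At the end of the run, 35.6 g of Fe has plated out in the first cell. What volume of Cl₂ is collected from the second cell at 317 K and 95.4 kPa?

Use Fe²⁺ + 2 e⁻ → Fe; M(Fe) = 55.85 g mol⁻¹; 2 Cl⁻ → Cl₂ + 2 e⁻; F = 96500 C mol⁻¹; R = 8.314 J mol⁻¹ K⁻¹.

n(Fe) = 35.6 / 55.85 = 0.6374 mol, so n(e⁻) = 2 × 0.6374 = 1.275 mol.
The cells are in series, so the same 1.275 mol of electrons passes through the second cell.
2 Cl⁻ → Cl₂ + 2 e⁻ — 2 mol e⁻ per mol Cl₂, so n(Cl₂) = 1.275/2 = 0.6374 mol.
V = nRT/P = (0.6374 × 8.314 × 317) / (95.4 × 10³) = 0.0176 m³ = 17.6 L.

17.6 L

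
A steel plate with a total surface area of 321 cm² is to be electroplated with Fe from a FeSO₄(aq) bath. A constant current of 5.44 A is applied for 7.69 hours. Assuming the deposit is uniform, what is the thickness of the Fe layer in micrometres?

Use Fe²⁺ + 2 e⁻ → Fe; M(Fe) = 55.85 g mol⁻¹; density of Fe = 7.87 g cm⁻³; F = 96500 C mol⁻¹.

173 μm

Q = I·t = 5.440 × 27684 = 150600 C; n(e⁻) = 1.561 mol.
n(Fe) = n(e⁻)/2 = 0.7803 mol, so m = 0.7803 × 55.85 = 43.58 g.
Volume = m/ρ = 43.58 / 7.87 = 5.538 cm³.
Thickness = V/A = 5.538 / 321 = 0.0173 cm = 173 μm.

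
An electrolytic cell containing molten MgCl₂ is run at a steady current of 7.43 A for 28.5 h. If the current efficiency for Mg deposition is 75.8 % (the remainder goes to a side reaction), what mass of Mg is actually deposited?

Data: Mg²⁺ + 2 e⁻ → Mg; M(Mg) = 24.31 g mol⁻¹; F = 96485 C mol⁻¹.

Q = I·t = 7.430 × 102600 = 762300 C.
n(e⁻) = 762300/96485 = 7.901 mol; theoretically n(Mg) = 7.901/2 = 3.950 mol, m_theo = 96.04 g.
At 75.8 % efficiency, m_actual = 0.758 × 96.04 = 72.8 g.

72.8 g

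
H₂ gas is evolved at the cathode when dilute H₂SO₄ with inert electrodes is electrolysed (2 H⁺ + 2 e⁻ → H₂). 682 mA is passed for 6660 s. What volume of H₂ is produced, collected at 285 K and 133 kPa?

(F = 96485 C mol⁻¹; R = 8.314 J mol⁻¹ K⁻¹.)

Q = I·t = 0.6820 A × 6660.0 s = 4542 C.
n(e⁻) = Q/F = 4542 / 96485 = 0.04708 mol.
2 electrons are transferred per H₂ molecule, so n(H₂) = 0.04708 / 2 = 0.02354 mol.
V = nRT/P = (0.02354 × 8.314 × 285) / (133 × 10³ Pa) = 4.19 × 10⁻⁴ m³ = 0.419 L.

0.419 L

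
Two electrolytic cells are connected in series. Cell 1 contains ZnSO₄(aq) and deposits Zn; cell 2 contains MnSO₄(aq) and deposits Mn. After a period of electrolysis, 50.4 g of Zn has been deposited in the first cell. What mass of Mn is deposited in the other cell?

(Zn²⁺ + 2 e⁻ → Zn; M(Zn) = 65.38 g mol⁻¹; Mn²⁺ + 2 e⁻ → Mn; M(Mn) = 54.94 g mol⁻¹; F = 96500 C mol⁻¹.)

42.4 g

n(Zn) = 50.4 / 65.38 = 0.7709 mol.
Since Zn²⁺ + 2 e⁻ → Zn, n(e⁻) passed = 2 × 0.7709 = 1.542 mol.
Cells in series carry the same charge, so the same 1.542 mol of electrons passes through cell 2.
Mn²⁺ + 2 e⁻ → Mn, so n(Mn) = 1.542 / 2 = 0.7709 mol.
m(Mn) = 0.7709 × 54.94 = 42.4 g.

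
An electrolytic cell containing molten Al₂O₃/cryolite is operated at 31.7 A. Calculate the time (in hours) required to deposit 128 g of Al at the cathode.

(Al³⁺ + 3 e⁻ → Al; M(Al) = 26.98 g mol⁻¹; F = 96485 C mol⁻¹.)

12.0 h

n(Al) = m/M = 128 / 26.98 = 4.744 mol.
Each Al atom requires 3 electrons, so n(e⁻) = 3 × 4.744 = 14.23 mol.
Q = n(e⁻)·F = 14.23 × 96485 = 1373000 C.
t = Q/I = 1373000 / 31.70 A = 43320 s = 12.0 h.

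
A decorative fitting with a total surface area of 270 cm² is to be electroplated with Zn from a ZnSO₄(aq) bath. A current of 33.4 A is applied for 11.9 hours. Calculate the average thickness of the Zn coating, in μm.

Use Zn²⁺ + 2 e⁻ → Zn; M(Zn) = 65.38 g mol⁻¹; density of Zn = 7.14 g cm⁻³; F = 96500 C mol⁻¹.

2510 μm

Q = I·t = 33.40 × 42840 = 1431000 C; n(e⁻) = 14.83 mol.
n(Zn) = n(e⁻)/2 = 7.414 mol, so m = 7.414 × 65.38 = 484.7 g.
Volume = m/ρ = 484.7 / 7.14 = 67.89 cm³.
Thickness = V/A = 67.89 / 270 = 0.251 cm = 2510 μm.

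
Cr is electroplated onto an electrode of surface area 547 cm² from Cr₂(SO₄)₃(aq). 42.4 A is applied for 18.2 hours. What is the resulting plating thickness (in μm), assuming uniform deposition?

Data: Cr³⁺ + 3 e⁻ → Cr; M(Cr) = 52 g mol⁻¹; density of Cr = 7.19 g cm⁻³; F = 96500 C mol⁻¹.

1270 μm

Q = I·t = 42.40 × 65520 = 2778000 C; n(e⁻) = 28.79 mol.
n(Cr) = n(e⁻)/3 = 9.596 mol, so m = 9.596 × 52 = 499.0 g.
Volume = m/ρ = 499.0 / 7.19 = 69.40 cm³.
Thickness = V/A = 69.40 / 547 = 0.127 cm = 1270 μm.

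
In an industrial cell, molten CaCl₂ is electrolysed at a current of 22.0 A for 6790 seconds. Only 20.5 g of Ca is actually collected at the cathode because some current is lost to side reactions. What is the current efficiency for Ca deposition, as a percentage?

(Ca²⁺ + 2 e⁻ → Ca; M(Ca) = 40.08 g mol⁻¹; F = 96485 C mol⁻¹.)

Q = I·t = 22.00 × 6790.0 = 149400 C; n(e⁻) = 149400/96485 = 1.548 mol.
Theoretical n(Ca) = n(e⁻)/2 = 0.7741 mol, i.e. m_theo = 0.7741 × 40.08 = 31.03 g.
Efficiency = m_actual / m_theo = 20.5 / 31.03 = 66.1 %.

66.1 %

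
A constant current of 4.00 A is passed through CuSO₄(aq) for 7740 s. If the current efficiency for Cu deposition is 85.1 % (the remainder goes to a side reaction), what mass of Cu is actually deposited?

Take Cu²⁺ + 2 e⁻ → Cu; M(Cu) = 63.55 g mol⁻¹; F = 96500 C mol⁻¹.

Q = I·t = 4.000 × 7740.0 = 30960 C.
n(e⁻) = 30960/96500 = 0.3208 mol; theoretically n(Cu) = 0.3208/2 = 0.1604 mol, m_theo = 10.19 g.
At 85.1 % efficiency, m_actual = 0.851 × 10.19 = 8.68 g.

8.68 g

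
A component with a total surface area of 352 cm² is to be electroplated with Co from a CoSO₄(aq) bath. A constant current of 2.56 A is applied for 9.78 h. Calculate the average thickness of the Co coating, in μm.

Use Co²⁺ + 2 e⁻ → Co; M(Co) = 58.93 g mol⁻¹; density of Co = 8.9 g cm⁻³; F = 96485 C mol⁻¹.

87.9 μm

Q = I·t = 2.560 × 35208 = 90130 C; n(e⁻) = 0.9342 mol.
n(Co) = n(e⁻)/2 = 0.4671 mol, so m = 0.4671 × 58.93 = 27.53 g.
Volume = m/ρ = 27.53 / 8.9 = 3.093 cm³.
Thickness = V/A = 3.093 / 352 = 0.00879 cm = 87.9 μm.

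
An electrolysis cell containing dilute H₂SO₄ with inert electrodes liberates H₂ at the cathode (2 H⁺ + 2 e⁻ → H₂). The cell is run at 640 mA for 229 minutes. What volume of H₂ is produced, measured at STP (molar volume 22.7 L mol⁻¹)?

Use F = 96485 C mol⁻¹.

Q = I·t = 0.6400 A × 13740 s = 8794 C.
n(e⁻) = Q/F = 8794 / 96485 = 0.09114 mol.
2 electrons are transferred per H₂ molecule, so n(H₂) = 0.09114 / 2 = 0.04557 mol.
V = n × V_m = 0.04557 × 22.7 = 1.03 L.

1.03 L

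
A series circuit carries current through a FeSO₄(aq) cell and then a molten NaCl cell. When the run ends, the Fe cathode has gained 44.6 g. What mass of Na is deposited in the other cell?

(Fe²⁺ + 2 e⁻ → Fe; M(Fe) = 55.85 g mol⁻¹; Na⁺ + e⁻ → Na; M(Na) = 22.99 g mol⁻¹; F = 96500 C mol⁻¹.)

n(Fe) = 44.6 / 55.85 = 0.7986 mol.
Since Fe²⁺ + 2 e⁻ → Fe, n(e⁻) passed = 2 × 0.7986 = 1.597 mol.
Cells in series carry the same charge, so the same 1.597 mol of electrons passes through cell 2.
Na⁺ + e⁻ → Na, so n(Na) = 1.597 / 1 = 1.597 mol.
m(Na) = 1.597 × 22.99 = 36.7 g.

36.7 g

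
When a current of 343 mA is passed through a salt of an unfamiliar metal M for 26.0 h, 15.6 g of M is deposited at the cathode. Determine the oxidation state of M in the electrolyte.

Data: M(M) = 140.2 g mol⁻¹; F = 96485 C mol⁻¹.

+3

Q = I·t = 0.3430 A × 93600 s = 32100 C, so n(e⁻) = 32100/96485 = 0.3327 mol.
n(M) deposited = 15.6 / 140.2 = 0.1113 mol.
Electrons per atom = n(e⁻)/n(M) = 0.3327 / 0.1113 = 2.99 ≈ 3, so the ion is M³⁺.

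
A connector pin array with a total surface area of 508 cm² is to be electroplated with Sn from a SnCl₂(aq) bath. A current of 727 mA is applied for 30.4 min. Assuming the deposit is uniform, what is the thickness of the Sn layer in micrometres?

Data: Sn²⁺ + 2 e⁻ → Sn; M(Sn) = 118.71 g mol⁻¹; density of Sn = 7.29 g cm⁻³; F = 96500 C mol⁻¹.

Q = I·t = 0.7270 × 1824.0 = 1326 C; n(e⁻) = 0.01374 mol.
n(Sn) = n(e⁻)/2 = 0.006871 mol, so m = 0.006871 × 118.71 = 0.8156 g.
Volume = m/ρ = 0.8156 / 7.29 = 0.1119 cm³.
Thickness = V/A = 0.1119 / 508 = 2.20 × 10⁻⁴ cm = 2.20 μm.

2.20 μm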